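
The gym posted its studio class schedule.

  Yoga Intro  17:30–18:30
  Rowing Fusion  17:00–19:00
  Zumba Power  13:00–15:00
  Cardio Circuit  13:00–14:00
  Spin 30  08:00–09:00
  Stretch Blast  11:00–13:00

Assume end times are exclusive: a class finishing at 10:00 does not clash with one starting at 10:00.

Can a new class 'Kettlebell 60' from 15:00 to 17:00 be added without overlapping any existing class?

Spin 30: ends 09:00 at or before Kettlebell 60 starts 15:00 → clear.
Stretch Blast: ends 13:00 at or before Kettlebell 60 starts 15:00 → clear.
Cardio Circuit: ends 14:00 at or before Kettlebell 60 starts 15:00 → clear.
Zumba Power: ends 15:00 at or before Kettlebell 60 starts 15:00 → clear.
Rowing Fusion: starts 17:00 at or after Kettlebell 60 ends 17:00 → clear.
Yoga Intro: starts 17:30 at or after Kettlebell 60 ends 17:00 → clear.

Yes — the slot is free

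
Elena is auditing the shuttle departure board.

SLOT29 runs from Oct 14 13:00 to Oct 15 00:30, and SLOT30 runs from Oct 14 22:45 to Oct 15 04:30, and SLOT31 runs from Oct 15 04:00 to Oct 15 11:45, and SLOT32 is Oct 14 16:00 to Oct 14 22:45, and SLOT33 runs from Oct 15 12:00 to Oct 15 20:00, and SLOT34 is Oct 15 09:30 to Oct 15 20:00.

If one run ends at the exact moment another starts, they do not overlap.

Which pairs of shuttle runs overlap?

Sorted by start: SLOT29, SLOT32, SLOT30, SLOT31, SLOT34, SLOT33.
SLOT32 starts before SLOT29 ends → SLOT29 and SLOT32 overlap.
SLOT30 starts before SLOT29 ends → SLOT29 and SLOT30 overlap.
SLOT31 starts after SLOT29 ends — done with SLOT29.
SLOT30 starts exactly when SLOT32 ends (back-to-back, no overlap) — done with SLOT32.
SLOT31 starts before SLOT30 ends → SLOT30 and SLOT31 overlap.
SLOT34 starts after SLOT30 ends — done with SLOT30.
SLOT34 starts before SLOT31 ends → SLOT31 and SLOT34 overlap.
SLOT33 starts after SLOT31 ends.
SLOT33 starts before SLOT34 ends → SLOT34 and SLOT33 overlap.

SLOT29 & SLOT30, SLOT29 & SLOT32, SLOT30 & SLOT31, SLOT31 & SLOT34, SLOT33 & SLOT34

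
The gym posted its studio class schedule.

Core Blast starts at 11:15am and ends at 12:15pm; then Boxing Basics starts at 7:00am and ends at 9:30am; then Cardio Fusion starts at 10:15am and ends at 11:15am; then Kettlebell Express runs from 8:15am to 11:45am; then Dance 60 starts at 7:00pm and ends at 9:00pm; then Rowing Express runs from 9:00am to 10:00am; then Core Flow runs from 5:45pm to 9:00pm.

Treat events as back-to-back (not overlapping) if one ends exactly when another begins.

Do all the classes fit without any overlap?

Two intervals overlap when each starts before the other ends.
Sorted by start: Boxing Basics, Kettlebell Express, Rowing Express, Cardio Fusion, Core Blast, Core Flow, Dance 60.
Kettlebell Express starts before Boxing Basics ends → Boxing Basics and Kettlebell Express overlap.
That's a conflict, so the schedule is not conflict-free.

No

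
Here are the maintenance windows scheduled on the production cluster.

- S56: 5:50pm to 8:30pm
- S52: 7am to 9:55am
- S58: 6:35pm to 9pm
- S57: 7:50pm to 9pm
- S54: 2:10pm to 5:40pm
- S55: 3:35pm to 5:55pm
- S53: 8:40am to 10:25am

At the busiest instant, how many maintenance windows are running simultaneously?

Sweep the timeline, counting +1 at each start and −1 at each end (ends before starts at a tie):
7am start S52 → 1
8:40am start S53 → 2
9:55am end S52 → 1
10:25am end S53 → 0
2:10pm start S54 → 1
3:35pm start S55 → 2
5:40pm end S54 → 1
5:50pm start S56 → 2
5:55pm end S55 → 1
6:35pm start S58 → 2
7:50pm start S57 → 3
8:30pm end S56 → 2
9pm end S57 → 1
9pm end S58 → 0
Peak is 3, at 7:50pm (S56, S57, S58).

3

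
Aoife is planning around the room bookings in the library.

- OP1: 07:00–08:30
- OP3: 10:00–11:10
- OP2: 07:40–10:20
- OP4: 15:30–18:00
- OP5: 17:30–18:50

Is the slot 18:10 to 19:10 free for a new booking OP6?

OP1: ends 08:30 at or before OP6 starts 18:10 → clear.
OP2: ends 10:20 at or before OP6 starts 18:10 → clear.
OP3: ends 11:10 at or before OP6 starts 18:10 → clear.
OP4: ends 18:00 at or before OP6 starts 18:10 → clear.
OP5: starts 17:30 before OP6 ends 19:10, and ends 18:50 after OP6 starts 18:10 → overlap.
OP6 overlaps OP5.

No — it overlaps OP5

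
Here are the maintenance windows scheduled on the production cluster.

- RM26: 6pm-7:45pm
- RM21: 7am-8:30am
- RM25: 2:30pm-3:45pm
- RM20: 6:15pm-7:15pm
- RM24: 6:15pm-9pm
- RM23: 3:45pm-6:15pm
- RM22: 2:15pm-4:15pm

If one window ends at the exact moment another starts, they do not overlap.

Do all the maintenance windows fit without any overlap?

Sorted by start: RM21, RM22, RM25, RM23, RM26, RM20, RM24.
RM22 starts after RM21 ends — done with RM21.
RM25 starts before RM22 ends → RM22 and RM25 overlap.
That's a conflict, so the schedule is not conflict-free.

No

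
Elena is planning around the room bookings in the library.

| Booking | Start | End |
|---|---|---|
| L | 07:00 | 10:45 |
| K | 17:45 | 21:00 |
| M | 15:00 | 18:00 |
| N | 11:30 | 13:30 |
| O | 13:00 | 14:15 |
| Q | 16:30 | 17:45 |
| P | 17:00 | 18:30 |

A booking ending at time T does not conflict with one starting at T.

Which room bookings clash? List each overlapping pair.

K & M, K & P, M & P, M & Q, N & O, P & Q

Two intervals overlap when each starts before the other ends.
Sorted by start: L, N, O, M, Q, P, K.
N starts after L ends; L is clear from here.
O starts before N ends → N and O overlap.
M starts after N ends; N is clear from here.
M starts after O ends; O is clear from here.
Q starts before M ends → M and Q overlap.
P starts before M ends → M and P overlap.
K starts before M ends → M and K overlap.
P starts before Q ends → Q and P overlap.
K starts exactly when Q ends (back-to-back, no overlap).
K starts before P ends → P and K overlap.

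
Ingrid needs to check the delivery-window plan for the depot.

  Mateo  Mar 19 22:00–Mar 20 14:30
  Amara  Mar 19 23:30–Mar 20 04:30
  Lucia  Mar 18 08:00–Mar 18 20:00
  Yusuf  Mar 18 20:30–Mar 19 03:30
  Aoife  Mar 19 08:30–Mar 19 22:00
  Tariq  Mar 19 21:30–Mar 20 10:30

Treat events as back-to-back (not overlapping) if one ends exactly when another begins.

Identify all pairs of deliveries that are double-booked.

Two intervals overlap when each starts before the other ends.
Sorted by start: Lucia, Yusuf, Aoife, Tariq, Mateo, Amara.
Yusuf starts after Lucia ends, so Lucia has no further overlaps.
Aoife starts after Yusuf ends, so Yusuf has no further overlaps.
Tariq starts before Aoife ends → Aoife and Tariq overlap.
Mateo starts exactly when Aoife ends (back-to-back, no overlap), so Aoife has no further overlaps.
Mateo starts before Tariq ends → Tariq and Mateo overlap.
Amara starts before Tariq ends → Tariq and Amara overlap.
Amara starts before Mateo ends → Mateo and Amara overlap.

Amara & Mateo, Amara & Tariq, Aoife & Tariq, Mateo & Tariq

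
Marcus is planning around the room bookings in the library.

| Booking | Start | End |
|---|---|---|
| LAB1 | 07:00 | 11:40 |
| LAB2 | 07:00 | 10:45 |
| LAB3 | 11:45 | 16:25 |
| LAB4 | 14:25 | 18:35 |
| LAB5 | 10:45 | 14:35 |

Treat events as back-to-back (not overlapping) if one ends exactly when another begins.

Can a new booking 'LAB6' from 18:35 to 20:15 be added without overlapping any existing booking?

Yes — the slot is free

LAB1: ends 11:40 at or before LAB6 starts 18:35 → clear.
LAB2: ends 10:45 at or before LAB6 starts 18:35 → clear.
LAB5: ends 14:35 at or before LAB6 starts 18:35 → clear.
LAB3: ends 16:25 at or before LAB6 starts 18:35 → clear.
LAB4: ends 18:35 at or before LAB6 starts 18:35 → clear.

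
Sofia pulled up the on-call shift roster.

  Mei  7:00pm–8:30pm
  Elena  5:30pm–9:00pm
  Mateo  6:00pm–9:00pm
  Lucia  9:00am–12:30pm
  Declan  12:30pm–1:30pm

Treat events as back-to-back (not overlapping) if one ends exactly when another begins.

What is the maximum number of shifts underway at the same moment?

3

Sort all start/end points and keep a running count:
9:00am start Lucia → 1
12:30pm end Lucia → 0
12:30pm start Declan → 1
1:30pm end Declan → 0
5:30pm start Elena → 1
6:00pm start Mateo → 2
7:00pm start Mei → 3
8:30pm end Mei → 2
9:00pm end Elena → 1
9:00pm end Mateo → 0
Peak is 3, at 7:00pm (Elena, Mateo, Mei).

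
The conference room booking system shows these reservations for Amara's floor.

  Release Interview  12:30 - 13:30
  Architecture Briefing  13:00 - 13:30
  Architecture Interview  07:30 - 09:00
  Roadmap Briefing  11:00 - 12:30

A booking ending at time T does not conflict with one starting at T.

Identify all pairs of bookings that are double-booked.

Sorted by start: Architecture Interview, Roadmap Briefing, Release Interview, Architecture Briefing.
Roadmap Briefing starts after Architecture Interview ends, so Architecture Interview has no further overlaps.
Release Interview starts exactly when Roadmap Briefing ends (back-to-back, no overlap), so Roadmap Briefing has no further overlaps.
Architecture Briefing starts before Release Interview ends → Release Interview and Architecture Briefing overlap.

Architecture Briefing & Release Interview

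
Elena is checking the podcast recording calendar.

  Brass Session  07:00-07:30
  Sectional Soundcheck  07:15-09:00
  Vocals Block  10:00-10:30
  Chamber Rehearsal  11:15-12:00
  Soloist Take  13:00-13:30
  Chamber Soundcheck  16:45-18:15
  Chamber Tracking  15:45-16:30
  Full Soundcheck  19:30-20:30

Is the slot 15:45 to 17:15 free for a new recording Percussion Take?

No — it overlaps Chamber Soundcheck, Chamber Tracking

Brass Session: ends 07:30 at or before Percussion Take starts 15:45 → clear.
Sectional Soundcheck: ends 09:00 at or before Percussion Take starts 15:45 → clear.
Vocals Block: ends 10:30 at or before Percussion Take starts 15:45 → clear.
Chamber Rehearsal: ends 12:00 at or before Percussion Take starts 15:45 → clear.
Soloist Take: ends 13:30 at or before Percussion Take starts 15:45 → clear.
Chamber Tracking: starts 15:45 before Percussion Take ends 17:15, and ends 16:30 after Percussion Take starts 15:45 → overlap.
Chamber Soundcheck: starts 16:45 before Percussion Take ends 17:15, and ends 18:15 after Percussion Take starts 15:45 → overlap.
Full Soundcheck: starts 19:30 at or after Percussion Take ends 17:15 → clear.
Percussion Take overlaps Chamber Soundcheck, Chamber Tracking.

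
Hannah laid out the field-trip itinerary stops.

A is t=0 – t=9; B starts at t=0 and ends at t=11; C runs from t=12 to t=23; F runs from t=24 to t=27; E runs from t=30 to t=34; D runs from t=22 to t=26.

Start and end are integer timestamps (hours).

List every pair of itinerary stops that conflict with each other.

A & B, C & D, D & F

Two intervals overlap when each starts before the other ends.
Sorted by start: A, B, C, D, F, E.
B starts before A ends → A and B overlap.
C starts after A ends — done with A.
C starts after B ends — done with B.
D starts before C ends → C and D overlap.
F starts after C ends — done with C.
F starts before D ends → D and F overlap.
E starts after D ends.
E starts after F ends.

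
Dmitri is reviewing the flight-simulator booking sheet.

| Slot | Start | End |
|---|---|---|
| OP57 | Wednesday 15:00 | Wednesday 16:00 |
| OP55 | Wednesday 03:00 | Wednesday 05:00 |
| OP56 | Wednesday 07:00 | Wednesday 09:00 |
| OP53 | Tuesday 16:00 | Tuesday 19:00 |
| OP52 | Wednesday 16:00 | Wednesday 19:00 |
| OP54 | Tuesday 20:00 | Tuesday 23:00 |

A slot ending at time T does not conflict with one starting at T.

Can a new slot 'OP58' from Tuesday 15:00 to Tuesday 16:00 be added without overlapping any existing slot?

OP53: starts Tuesday 16:00 at or after OP58 ends Tuesday 16:00 → clear.
OP54: starts Tuesday 20:00 at or after OP58 ends Tuesday 16:00 → clear.
OP55: starts Wednesday 03:00 at or after OP58 ends Tuesday 16:00 → clear.
OP56: starts Wednesday 07:00 at or after OP58 ends Tuesday 16:00 → clear.
OP57: starts Wednesday 15:00 at or after OP58 ends Tuesday 16:00 → clear.
OP52: starts Wednesday 16:00 at or after OP58 ends Tuesday 16:00 → clear.

Yes — the slot is free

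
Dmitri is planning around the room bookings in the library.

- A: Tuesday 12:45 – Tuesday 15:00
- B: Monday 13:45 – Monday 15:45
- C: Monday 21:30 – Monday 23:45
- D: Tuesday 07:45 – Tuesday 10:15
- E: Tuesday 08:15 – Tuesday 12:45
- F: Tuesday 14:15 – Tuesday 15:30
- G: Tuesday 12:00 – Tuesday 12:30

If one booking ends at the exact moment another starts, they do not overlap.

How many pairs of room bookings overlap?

3

Sorted by start: B, C, D, E, G, A, F.
C starts after B ends, so B has no further overlaps.
D starts after C ends, so C has no further overlaps.
E starts before D ends → D and E overlap.
G starts after D ends, so D has no further overlaps.
G starts before E ends → E and G overlap.
A starts exactly when E ends (back-to-back, no overlap), so E has no further overlaps.
A starts after G ends, so G has no further overlaps.
F starts before A ends → A and F overlap.
Overlapping pairs: A & F, D & E, E & G — 3 in total.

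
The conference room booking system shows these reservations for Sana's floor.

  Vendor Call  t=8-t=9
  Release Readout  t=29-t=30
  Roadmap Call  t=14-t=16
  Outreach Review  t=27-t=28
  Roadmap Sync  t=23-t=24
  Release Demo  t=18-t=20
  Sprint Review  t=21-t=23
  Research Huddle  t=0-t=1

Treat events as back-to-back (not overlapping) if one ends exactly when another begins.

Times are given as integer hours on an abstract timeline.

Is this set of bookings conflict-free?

Yes

Sorted by start: Research Huddle, Vendor Call, Roadmap Call, Release Demo, Sprint Review, Roadmap Sync, Outreach Review, Release Readout.
Vendor Call starts after Research Huddle ends, so Research Huddle has no further overlaps.
Roadmap Call starts after Vendor Call ends, so Vendor Call has no further overlaps.
Release Demo starts after Roadmap Call ends, so Roadmap Call has no further overlaps.
Sprint Review starts after Release Demo ends, so Release Demo has no further overlaps.
Roadmap Sync starts exactly when Sprint Review ends (back-to-back, no overlap), so Sprint Review has no further overlaps.
Outreach Review starts after Roadmap Sync ends, so Roadmap Sync has no further overlaps.
Release Readout starts after Outreach Review ends.
Every pair is clear; the schedule has no overlaps.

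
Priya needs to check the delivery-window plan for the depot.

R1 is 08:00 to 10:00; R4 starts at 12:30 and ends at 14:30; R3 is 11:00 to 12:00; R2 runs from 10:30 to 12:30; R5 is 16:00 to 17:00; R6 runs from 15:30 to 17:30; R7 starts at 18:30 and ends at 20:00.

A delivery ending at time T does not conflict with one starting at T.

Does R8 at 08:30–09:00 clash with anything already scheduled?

R1: starts 08:00 before R8 ends 09:00, and ends 10:00 after R8 starts 08:30 → overlap.
R2: starts 10:30 at or after R8 ends 09:00 → clear.
R3: starts 11:00 at or after R8 ends 09:00 → clear.
R4: starts 12:30 at or after R8 ends 09:00 → clear.
R6: starts 15:30 at or after R8 ends 09:00 → clear.
R5: starts 16:00 at or after R8 ends 09:00 → clear.
R7: starts 18:30 at or after R8 ends 09:00 → clear.
R8 overlaps R1.

Yes — it overlaps R1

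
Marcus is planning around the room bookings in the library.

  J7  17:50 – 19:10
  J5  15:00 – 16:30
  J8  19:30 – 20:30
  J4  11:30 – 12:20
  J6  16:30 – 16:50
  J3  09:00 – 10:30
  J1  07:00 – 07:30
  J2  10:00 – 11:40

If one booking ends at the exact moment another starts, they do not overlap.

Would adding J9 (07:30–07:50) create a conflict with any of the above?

No — it doesn't clash with anything

J1: ends 07:30 at or before J9 starts 07:30 → clear.
J3: starts 09:00 at or after J9 ends 07:50 → clear.
J2: starts 10:00 at or after J9 ends 07:50 → clear.
J4: starts 11:30 at or after J9 ends 07:50 → clear.
J5: starts 15:00 at or after J9 ends 07:50 → clear.
J6: starts 16:30 at or after J9 ends 07:50 → clear.
J7: starts 17:50 at or after J9 ends 07:50 → clear.
J8: starts 19:30 at or after J9 ends 07:50 → clear.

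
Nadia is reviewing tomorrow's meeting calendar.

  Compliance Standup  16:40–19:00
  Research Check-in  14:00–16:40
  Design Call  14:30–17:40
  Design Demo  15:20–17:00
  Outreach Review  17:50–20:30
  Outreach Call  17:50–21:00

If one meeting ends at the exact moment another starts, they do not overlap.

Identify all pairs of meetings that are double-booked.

Compliance Standup & Design Call, Compliance Standup & Design Demo, Compliance Standup & Outreach Call, Compliance Standup & Outreach Review, Design Call & Design Demo, Design Call & Research Check-in, Design Demo & Research Check-in, Outreach Call & Outreach Review

Sorted by start: Research Check-in, Design Call, Design Demo, Compliance Standup, Outreach Review, Outreach Call.
Design Call starts before Research Check-in ends → Research Check-in and Design Call overlap.
Design Demo starts before Research Check-in ends → Research Check-in and Design Demo overlap.
Compliance Standup starts exactly when Research Check-in ends (back-to-back, no overlap) — done with Research Check-in.
Design Demo starts before Design Call ends → Design Call and Design Demo overlap.
Compliance Standup starts before Design Call ends → Design Call and Compliance Standup overlap.
Outreach Review starts after Design Call ends — done with Design Call.
Compliance Standup starts before Design Demo ends → Design Demo and Compliance Standup overlap.
Outreach Review starts after Design Demo ends — done with Design Demo.
Outreach Review starts before Compliance Standup ends → Compliance Standup and Outreach Review overlap.
Outreach Call starts before Compliance Standup ends → Compliance Standup and Outreach Call overlap.
Outreach Call starts before Outreach Review ends → Outreach Review and Outreach Call overlap.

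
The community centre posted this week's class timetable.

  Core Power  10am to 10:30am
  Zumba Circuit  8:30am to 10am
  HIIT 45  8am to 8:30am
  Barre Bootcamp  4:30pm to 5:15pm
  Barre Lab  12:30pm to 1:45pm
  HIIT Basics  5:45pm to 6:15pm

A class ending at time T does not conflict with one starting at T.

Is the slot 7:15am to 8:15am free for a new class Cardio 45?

No — it overlaps HIIT 45

HIIT 45: starts 8am before Cardio 45 ends 8:15am, and ends 8:30am after Cardio 45 starts 7:15am → overlap.
Zumba Circuit: starts 8:30am at or after Cardio 45 ends 8:15am → clear.
Core Power: starts 10am at or after Cardio 45 ends 8:15am → clear.
Barre Lab: starts 12:30pm at or after Cardio 45 ends 8:15am → clear.
Barre Bootcamp: starts 4:30pm at or after Cardio 45 ends 8:15am → clear.
HIIT Basics: starts 5:45pm at or after Cardio 45 ends 8:15am → clear.
Cardio 45 overlaps HIIT 45.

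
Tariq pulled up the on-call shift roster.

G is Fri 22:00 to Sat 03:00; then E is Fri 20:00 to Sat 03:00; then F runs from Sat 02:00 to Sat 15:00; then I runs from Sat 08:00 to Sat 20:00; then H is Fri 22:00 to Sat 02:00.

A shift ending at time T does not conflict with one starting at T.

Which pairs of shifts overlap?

E & F, E & G, E & H, F & G, F & I, G & H

Sorted by start: E, G, H, F, I.
G starts before E ends → E and G overlap.
H starts before E ends → E and H overlap.
F starts before E ends → E and F overlap.
I starts after E ends.
H starts before G ends → G and H overlap.
F starts before G ends → G and F overlap.
I starts after G ends.
F starts exactly when H ends (back-to-back, no overlap); H is clear from here.
I starts before F ends → F and I overlap.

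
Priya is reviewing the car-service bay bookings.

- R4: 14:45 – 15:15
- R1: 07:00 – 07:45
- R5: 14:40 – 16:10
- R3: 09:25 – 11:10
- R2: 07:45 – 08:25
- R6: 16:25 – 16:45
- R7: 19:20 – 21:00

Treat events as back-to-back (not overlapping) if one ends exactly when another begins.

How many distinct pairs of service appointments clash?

1

Sorted by start: R1, R2, R3, R5, R4, R6, R7.
R2 starts exactly when R1 ends (back-to-back, no overlap), so R1 has no further overlaps.
R3 starts after R2 ends, so R2 has no further overlaps.
R5 starts after R3 ends, so R3 has no further overlaps.
R4 starts before R5 ends → R5 and R4 overlap.
R6 starts after R5 ends, so R5 has no further overlaps.
R6 starts after R4 ends, so R4 has no further overlaps.
R7 starts after R6 ends.
Overlapping pairs: R4 & R5 — 1 in total.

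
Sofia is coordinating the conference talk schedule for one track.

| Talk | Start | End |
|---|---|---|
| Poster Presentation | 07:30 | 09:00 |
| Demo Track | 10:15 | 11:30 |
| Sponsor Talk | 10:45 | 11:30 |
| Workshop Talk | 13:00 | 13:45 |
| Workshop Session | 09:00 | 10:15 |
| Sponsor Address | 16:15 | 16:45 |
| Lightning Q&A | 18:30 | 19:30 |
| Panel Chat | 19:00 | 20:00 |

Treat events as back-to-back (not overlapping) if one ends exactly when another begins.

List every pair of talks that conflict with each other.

Two intervals overlap when each starts before the other ends.
Sorted by start: Poster Presentation, Workshop Session, Demo Track, Sponsor Talk, Workshop Talk, Sponsor Address, Lightning Q&A, Panel Chat.
Workshop Session starts exactly when Poster Presentation ends (back-to-back, no overlap), so nothing later overlaps Poster Presentation either.
Demo Track starts exactly when Workshop Session ends (back-to-back, no overlap), so nothing later overlaps Workshop Session either.
Sponsor Talk starts before Demo Track ends → Demo Track and Sponsor Talk overlap.
Workshop Talk starts after Demo Track ends, so nothing later overlaps Demo Track either.
Workshop Talk starts after Sponsor Talk ends, so nothing later overlaps Sponsor Talk either.
Sponsor Address starts after Workshop Talk ends, so nothing later overlaps Workshop Talk either.
Lightning Q&A starts after Sponsor Address ends, so nothing later overlaps Sponsor Address either.
Panel Chat starts before Lightning Q&A ends → Lightning Q&A and Panel Chat overlap.

Demo Track & Sponsor Talk, Lightning Q&A & Panel Chat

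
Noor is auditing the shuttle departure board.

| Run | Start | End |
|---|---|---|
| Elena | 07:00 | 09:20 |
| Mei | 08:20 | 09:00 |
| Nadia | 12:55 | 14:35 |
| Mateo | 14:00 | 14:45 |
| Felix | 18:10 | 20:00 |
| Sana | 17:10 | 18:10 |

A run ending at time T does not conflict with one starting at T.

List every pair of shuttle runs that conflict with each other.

Sorted by start: Elena, Mei, Nadia, Mateo, Sana, Felix.
Mei starts before Elena ends → Elena and Mei overlap.
Nadia starts after Elena ends, so Elena has no further overlaps.
Nadia starts after Mei ends, so Mei has no further overlaps.
Mateo starts before Nadia ends → Nadia and Mateo overlap.
Sana starts after Nadia ends, so Nadia has no further overlaps.
Sana starts after Mateo ends, so Mateo has no further overlaps.
Felix starts exactly when Sana ends (back-to-back, no overlap).

Elena & Mei, Mateo & Nadia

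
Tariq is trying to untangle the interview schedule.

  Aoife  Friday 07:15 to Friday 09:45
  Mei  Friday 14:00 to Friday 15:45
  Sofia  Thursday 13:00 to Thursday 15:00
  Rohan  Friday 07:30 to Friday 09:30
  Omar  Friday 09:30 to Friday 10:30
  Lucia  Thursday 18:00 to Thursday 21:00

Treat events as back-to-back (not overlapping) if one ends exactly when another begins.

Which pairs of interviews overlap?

Sorted by start: Sofia, Lucia, Aoife, Rohan, Omar, Mei.
Lucia starts after Sofia ends, so Sofia has no further overlaps.
Aoife starts after Lucia ends, so Lucia has no further overlaps.
Rohan starts before Aoife ends → Aoife and Rohan overlap.
Omar starts before Aoife ends → Aoife and Omar overlap.
Mei starts after Aoife ends.
Omar starts exactly when Rohan ends (back-to-back, no overlap), so Rohan has no further overlaps.
Mei starts after Omar ends.

Aoife & Omar, Aoife & Rohan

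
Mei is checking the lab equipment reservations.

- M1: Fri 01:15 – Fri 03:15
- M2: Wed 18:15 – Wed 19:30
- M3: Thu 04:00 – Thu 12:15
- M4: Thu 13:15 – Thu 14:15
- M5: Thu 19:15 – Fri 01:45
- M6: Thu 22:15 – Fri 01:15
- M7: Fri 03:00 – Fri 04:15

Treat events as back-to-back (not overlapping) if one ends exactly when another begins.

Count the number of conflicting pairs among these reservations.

Two intervals overlap when each starts before the other ends.
Sorted by start: M2, M3, M4, M5, M6, M1, M7.
M3 starts after M2 ends, so nothing later overlaps M2 either.
M4 starts after M3 ends, so nothing later overlaps M3 either.
M5 starts after M4 ends, so nothing later overlaps M4 either.
M6 starts before M5 ends → M5 and M6 overlap.
M1 starts before M5 ends → M5 and M1 overlap.
M7 starts after M5 ends.
M1 starts exactly when M6 ends (back-to-back, no overlap), so nothing later overlaps M6 either.
M7 starts before M1 ends → M1 and M7 overlap.
Overlapping pairs: M1 & M5, M1 & M7, M5 & M6 — 3 in total.

3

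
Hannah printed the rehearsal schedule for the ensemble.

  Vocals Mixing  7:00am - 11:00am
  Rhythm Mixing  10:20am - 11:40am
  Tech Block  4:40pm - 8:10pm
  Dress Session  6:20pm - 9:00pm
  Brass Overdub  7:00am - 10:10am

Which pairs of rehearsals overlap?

Brass Overdub & Vocals Mixing, Dress Session & Tech Block, Rhythm Mixing & Vocals Mixing

Check each pair: they overlap iff neither finishes before the other starts.
Sorted by start: Vocals Mixing, Brass Overdub, Rhythm Mixing, Tech Block, Dress Session.
Brass Overdub starts before Vocals Mixing ends → Vocals Mixing and Brass Overdub overlap.
Rhythm Mixing starts before Vocals Mixing ends → Vocals Mixing and Rhythm Mixing overlap.
Tech Block starts after Vocals Mixing ends, so nothing later overlaps Vocals Mixing either.
Rhythm Mixing starts after Brass Overdub ends, so nothing later overlaps Brass Overdub either.
Tech Block starts after Rhythm Mixing ends, so nothing later overlaps Rhythm Mixing either.
Dress Session starts before Tech Block ends → Tech Block and Dress Session overlap.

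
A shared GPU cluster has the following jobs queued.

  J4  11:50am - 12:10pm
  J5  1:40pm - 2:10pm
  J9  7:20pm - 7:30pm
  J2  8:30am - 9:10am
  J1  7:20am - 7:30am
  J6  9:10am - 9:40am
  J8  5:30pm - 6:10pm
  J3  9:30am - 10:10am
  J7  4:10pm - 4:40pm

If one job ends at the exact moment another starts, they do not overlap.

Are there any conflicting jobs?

Yes

Check each pair: they overlap iff neither finishes before the other starts.
Sorted by start: J1, J2, J6, J3, J4, J5, J7, J8, J9.
J2 starts after J1 ends, so nothing later overlaps J1 either.
J6 starts exactly when J2 ends (back-to-back, no overlap), so nothing later overlaps J2 either.
J3 starts before J6 ends → J6 and J3 overlap.
That's a conflict, so the schedule is not conflict-free.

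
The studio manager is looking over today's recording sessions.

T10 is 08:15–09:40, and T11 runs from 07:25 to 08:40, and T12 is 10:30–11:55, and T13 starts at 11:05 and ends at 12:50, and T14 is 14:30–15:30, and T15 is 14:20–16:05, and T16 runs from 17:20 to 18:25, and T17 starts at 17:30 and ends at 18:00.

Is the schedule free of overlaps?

No

Sorted by start: T11, T10, T12, T13, T15, T14, T16, T17.
T10 starts before T11 ends → T11 and T10 overlap.
That's a conflict, so the schedule is not conflict-free.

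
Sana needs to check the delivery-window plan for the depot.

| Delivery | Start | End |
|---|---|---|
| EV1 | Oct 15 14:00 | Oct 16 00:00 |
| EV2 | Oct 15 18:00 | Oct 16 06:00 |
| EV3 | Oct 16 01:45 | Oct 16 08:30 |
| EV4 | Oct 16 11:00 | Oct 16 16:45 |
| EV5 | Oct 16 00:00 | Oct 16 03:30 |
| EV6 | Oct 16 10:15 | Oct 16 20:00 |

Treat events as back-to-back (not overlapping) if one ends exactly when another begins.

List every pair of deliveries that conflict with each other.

EV1 & EV2, EV2 & EV3, EV2 & EV5, EV3 & EV5, EV4 & EV6

Sorted by start: EV1, EV2, EV5, EV3, EV6, EV4.
EV2 starts before EV1 ends → EV1 and EV2 overlap.
EV5 starts exactly when EV1 ends (back-to-back, no overlap), so nothing later overlaps EV1 either.
EV5 starts before EV2 ends → EV2 and EV5 overlap.
EV3 starts before EV2 ends → EV2 and EV3 overlap.
EV6 starts after EV2 ends, so nothing later overlaps EV2 either.
EV3 starts before EV5 ends → EV5 and EV3 overlap.
EV6 starts after EV5 ends, so nothing later overlaps EV5 either.
EV6 starts after EV3 ends, so nothing later overlaps EV3 either.
EV4 starts before EV6 ends → EV6 and EV4 overlap.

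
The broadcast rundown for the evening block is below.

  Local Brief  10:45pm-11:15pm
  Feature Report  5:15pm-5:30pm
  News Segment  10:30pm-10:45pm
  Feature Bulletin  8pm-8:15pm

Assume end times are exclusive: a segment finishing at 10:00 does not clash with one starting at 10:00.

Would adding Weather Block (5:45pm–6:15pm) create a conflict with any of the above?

Feature Report: ends 5:30pm at or before Weather Block starts 5:45pm → clear.
Feature Bulletin: starts 8pm at or after Weather Block ends 6:15pm → clear.
News Segment: starts 10:30pm at or after Weather Block ends 6:15pm → clear.
Local Brief: starts 10:45pm at or after Weather Block ends 6:15pm → clear.

No — it doesn't clash with anything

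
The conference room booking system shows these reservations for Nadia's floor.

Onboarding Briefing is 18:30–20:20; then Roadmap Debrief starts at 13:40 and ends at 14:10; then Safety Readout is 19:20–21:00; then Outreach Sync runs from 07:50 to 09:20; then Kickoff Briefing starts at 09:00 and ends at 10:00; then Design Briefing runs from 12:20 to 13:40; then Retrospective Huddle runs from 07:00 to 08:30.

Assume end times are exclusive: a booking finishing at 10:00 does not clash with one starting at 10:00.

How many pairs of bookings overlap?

3

Sorted by start: Retrospective Huddle, Outreach Sync, Kickoff Briefing, Design Briefing, Roadmap Debrief, Onboarding Briefing, Safety Readout.
Outreach Sync starts before Retrospective Huddle ends → Retrospective Huddle and Outreach Sync overlap.
Kickoff Briefing starts after Retrospective Huddle ends — done with Retrospective Huddle.
Kickoff Briefing starts before Outreach Sync ends → Outreach Sync and Kickoff Briefing overlap.
Design Briefing starts after Outreach Sync ends — done with Outreach Sync.
Design Briefing starts after Kickoff Briefing ends — done with Kickoff Briefing.
Roadmap Debrief starts exactly when Design Briefing ends (back-to-back, no overlap) — done with Design Briefing.
Onboarding Briefing starts after Roadmap Debrief ends — done with Roadmap Debrief.
Safety Readout starts before Onboarding Briefing ends → Onboarding Briefing and Safety Readout overlap.
Overlapping pairs: Kickoff Briefing & Outreach Sync, Onboarding Briefing & Safety Readout, Outreach Sync & Retrospective Huddle — 3 in total.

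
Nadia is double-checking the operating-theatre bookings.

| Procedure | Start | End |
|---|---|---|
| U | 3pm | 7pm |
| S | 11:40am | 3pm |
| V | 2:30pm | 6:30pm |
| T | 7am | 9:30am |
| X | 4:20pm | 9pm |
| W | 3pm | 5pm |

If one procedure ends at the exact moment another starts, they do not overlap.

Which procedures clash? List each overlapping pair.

Check each pair: they overlap iff neither finishes before the other starts.
Sorted by start: T, S, V, U, W, X.
S starts after T ends, so T has no further overlaps.
V starts before S ends → S and V overlap.
U starts exactly when S ends (back-to-back, no overlap), so S has no further overlaps.
U starts before V ends → V and U overlap.
W starts before V ends → V and W overlap.
X starts before V ends → V and X overlap.
W starts before U ends → U and W overlap.
X starts before U ends → U and X overlap.
X starts before W ends → W and X overlap.

S & V, U & V, U & W, U & X, V & W, V & X, W & X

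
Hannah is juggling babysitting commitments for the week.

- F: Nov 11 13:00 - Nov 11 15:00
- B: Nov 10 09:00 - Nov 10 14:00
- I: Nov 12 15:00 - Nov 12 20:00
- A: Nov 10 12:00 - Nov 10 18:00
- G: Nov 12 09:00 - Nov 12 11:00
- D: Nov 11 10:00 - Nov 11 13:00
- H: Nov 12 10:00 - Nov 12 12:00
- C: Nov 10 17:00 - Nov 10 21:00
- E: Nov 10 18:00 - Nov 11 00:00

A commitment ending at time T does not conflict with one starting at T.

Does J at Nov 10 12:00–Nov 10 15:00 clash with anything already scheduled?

Yes — it overlaps A, B

B: starts Nov 10 09:00 before J ends Nov 10 15:00, and ends Nov 10 14:00 after J starts Nov 10 12:00 → overlap.
A: starts Nov 10 12:00 before J ends Nov 10 15:00, and ends Nov 10 18:00 after J starts Nov 10 12:00 → overlap.
C: starts Nov 10 17:00 at or after J ends Nov 10 15:00 → clear.
E: starts Nov 10 18:00 at or after J ends Nov 10 15:00 → clear.
D: starts Nov 11 10:00 at or after J ends Nov 10 15:00 → clear.
F: starts Nov 11 13:00 at or after J ends Nov 10 15:00 → clear.
G: starts Nov 12 09:00 at or after J ends Nov 10 15:00 → clear.
H: starts Nov 12 10:00 at or after J ends Nov 10 15:00 → clear.
I: starts Nov 12 15:00 at or after J ends Nov 10 15:00 → clear.
J overlaps A, B.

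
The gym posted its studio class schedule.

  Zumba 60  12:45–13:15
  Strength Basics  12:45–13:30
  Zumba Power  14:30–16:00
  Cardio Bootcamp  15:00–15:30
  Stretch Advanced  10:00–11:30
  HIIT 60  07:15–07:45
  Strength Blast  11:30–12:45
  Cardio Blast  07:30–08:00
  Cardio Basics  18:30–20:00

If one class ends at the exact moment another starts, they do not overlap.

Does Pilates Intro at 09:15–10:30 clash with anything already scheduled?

HIIT 60: ends 07:45 at or before Pilates Intro starts 09:15 → clear.
Cardio Blast: ends 08:00 at or before Pilates Intro starts 09:15 → clear.
Stretch Advanced: starts 10:00 before Pilates Intro ends 10:30, and ends 11:30 after Pilates Intro starts 09:15 → overlap.
Strength Blast: starts 11:30 at or after Pilates Intro ends 10:30 → clear.
Strength Basics: starts 12:45 at or after Pilates Intro ends 10:30 → clear.
Zumba 60: starts 12:45 at or after Pilates Intro ends 10:30 → clear.
Zumba Power: starts 14:30 at or after Pilates Intro ends 10:30 → clear.
Cardio Bootcamp: starts 15:00 at or after Pilates Intro ends 10:30 → clear.
Cardio Basics: starts 18:30 at or after Pilates Intro ends 10:30 → clear.
Pilates Intro overlaps Stretch Advanced.

Yes — it overlaps Stretch Advanced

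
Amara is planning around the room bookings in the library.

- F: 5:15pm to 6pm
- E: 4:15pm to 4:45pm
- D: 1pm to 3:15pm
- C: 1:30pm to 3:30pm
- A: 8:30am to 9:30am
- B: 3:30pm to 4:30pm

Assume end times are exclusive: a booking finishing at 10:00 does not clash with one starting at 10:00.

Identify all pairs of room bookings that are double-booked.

Two intervals overlap when each starts before the other ends.
Sorted by start: A, D, C, B, E, F.
D starts after A ends; A is clear from here.
C starts before D ends → D and C overlap.
B starts after D ends; D is clear from here.
B starts exactly when C ends (back-to-back, no overlap); C is clear from here.
E starts before B ends → B and E overlap.
F starts after B ends.
F starts after E ends.

B & E, C & D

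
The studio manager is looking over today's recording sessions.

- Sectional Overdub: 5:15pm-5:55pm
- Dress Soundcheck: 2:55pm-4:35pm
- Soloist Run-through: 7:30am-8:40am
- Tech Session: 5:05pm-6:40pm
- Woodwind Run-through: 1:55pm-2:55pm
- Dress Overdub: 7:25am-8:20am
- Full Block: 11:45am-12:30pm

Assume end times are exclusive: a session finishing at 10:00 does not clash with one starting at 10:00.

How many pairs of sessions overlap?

2

Sorted by start: Dress Overdub, Soloist Run-through, Full Block, Woodwind Run-through, Dress Soundcheck, Tech Session, Sectional Overdub.
Soloist Run-through starts before Dress Overdub ends → Dress Overdub and Soloist Run-through overlap.
Full Block starts after Dress Overdub ends — done with Dress Overdub.
Full Block starts after Soloist Run-through ends — done with Soloist Run-through.
Woodwind Run-through starts after Full Block ends — done with Full Block.
Dress Soundcheck starts exactly when Woodwind Run-through ends (back-to-back, no overlap) — done with Woodwind Run-through.
Tech Session starts after Dress Soundcheck ends — done with Dress Soundcheck.
Sectional Overdub starts before Tech Session ends → Tech Session and Sectional Overdub overlap.
Overlapping pairs: Dress Overdub & Soloist Run-through, Sectional Overdub & Tech Session — 2 in total.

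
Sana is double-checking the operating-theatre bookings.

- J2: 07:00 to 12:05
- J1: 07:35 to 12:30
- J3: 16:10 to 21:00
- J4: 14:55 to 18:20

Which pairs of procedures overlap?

J1 & J2, J3 & J4

Sorted by start: J2, J1, J4, J3.
J1 starts before J2 ends → J2 and J1 overlap.
J4 starts after J2 ends, so J2 has no further overlaps.
J4 starts after J1 ends, so J1 has no further overlaps.
J3 starts before J4 ends → J4 and J3 overlap.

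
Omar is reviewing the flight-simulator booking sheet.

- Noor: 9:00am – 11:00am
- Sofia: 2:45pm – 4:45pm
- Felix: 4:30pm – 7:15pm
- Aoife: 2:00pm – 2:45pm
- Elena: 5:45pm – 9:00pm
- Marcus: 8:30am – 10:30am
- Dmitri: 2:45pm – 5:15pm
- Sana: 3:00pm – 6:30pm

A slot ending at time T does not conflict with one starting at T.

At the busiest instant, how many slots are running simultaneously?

4

Sweep the timeline, counting +1 at each start and −1 at each end (ends before starts at a tie):
8:30am start Marcus → 1
9:00am start Noor → 2
10:30am end Marcus → 1
11:00am end Noor → 0
2:00pm start Aoife → 1
2:45pm end Aoife → 0
2:45pm start Dmitri → 1
2:45pm start Sofia → 2
3:00pm start Sana → 3
4:30pm start Felix → 4
4:45pm end Sofia → 3
5:15pm end Dmitri → 2
5:45pm start Elena → 3
6:30pm end Sana → 2
7:15pm end Felix → 1
9:00pm end Elena → 0
Peak is 4, at 4:30pm (Dmitri, Felix, Sana, Sofia).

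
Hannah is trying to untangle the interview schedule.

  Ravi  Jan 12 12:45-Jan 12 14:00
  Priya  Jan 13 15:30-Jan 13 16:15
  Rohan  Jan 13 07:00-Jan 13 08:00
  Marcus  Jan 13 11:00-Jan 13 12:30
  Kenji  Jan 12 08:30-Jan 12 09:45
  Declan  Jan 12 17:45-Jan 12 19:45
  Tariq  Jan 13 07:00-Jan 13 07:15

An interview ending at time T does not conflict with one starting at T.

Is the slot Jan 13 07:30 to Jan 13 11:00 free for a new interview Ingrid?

No — it overlaps Rohan

Kenji: ends Jan 12 09:45 at or before Ingrid starts Jan 13 07:30 → clear.
Ravi: ends Jan 12 14:00 at or before Ingrid starts Jan 13 07:30 → clear.
Declan: ends Jan 12 19:45 at or before Ingrid starts Jan 13 07:30 → clear.
Rohan: starts Jan 13 07:00 before Ingrid ends Jan 13 11:00, and ends Jan 13 08:00 after Ingrid starts Jan 13 07:30 → overlap.
Tariq: ends Jan 13 07:15 at or before Ingrid starts Jan 13 07:30 → clear.
Marcus: starts Jan 13 11:00 at or after Ingrid ends Jan 13 11:00 → clear.
Priya: starts Jan 13 15:30 at or after Ingrid ends Jan 13 11:00 → clear.
Ingrid overlaps Rohan.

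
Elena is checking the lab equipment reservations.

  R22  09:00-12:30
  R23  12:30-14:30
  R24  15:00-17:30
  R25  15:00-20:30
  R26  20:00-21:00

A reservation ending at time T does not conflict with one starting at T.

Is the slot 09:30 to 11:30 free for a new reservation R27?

R22: starts 09:00 before R27 ends 11:30, and ends 12:30 after R27 starts 09:30 → overlap.
R23: starts 12:30 at or after R27 ends 11:30 → clear.
R24: starts 15:00 at or after R27 ends 11:30 → clear.
R25: starts 15:00 at or after R27 ends 11:30 → clear.
R26: starts 20:00 at or after R27 ends 11:30 → clear.
R27 overlaps R22.

No — it overlaps R22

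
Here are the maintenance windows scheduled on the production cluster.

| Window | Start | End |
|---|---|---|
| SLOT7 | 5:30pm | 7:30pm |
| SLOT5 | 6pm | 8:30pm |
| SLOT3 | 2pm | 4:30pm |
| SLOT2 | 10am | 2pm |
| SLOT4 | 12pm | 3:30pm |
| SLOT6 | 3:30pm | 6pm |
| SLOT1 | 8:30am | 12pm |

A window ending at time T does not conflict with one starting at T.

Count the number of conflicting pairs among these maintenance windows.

Check each pair: they overlap iff neither finishes before the other starts.
Sorted by start: SLOT1, SLOT2, SLOT4, SLOT3, SLOT6, SLOT7, SLOT5.
SLOT2 starts before SLOT1 ends → SLOT1 and SLOT2 overlap.
SLOT4 starts exactly when SLOT1 ends (back-to-back, no overlap), so SLOT1 has no further overlaps.
SLOT4 starts before SLOT2 ends → SLOT2 and SLOT4 overlap.
SLOT3 starts exactly when SLOT2 ends (back-to-back, no overlap), so SLOT2 has no further overlaps.
SLOT3 starts before SLOT4 ends → SLOT4 and SLOT3 overlap.
SLOT6 starts exactly when SLOT4 ends (back-to-back, no overlap), so SLOT4 has no further overlaps.
SLOT6 starts before SLOT3 ends → SLOT3 and SLOT6 overlap.
SLOT7 starts after SLOT3 ends, so SLOT3 has no further overlaps.
SLOT7 starts before SLOT6 ends → SLOT6 and SLOT7 overlap.
SLOT5 starts exactly when SLOT6 ends (back-to-back, no overlap).
SLOT5 starts before SLOT7 ends → SLOT7 and SLOT5 overlap.
Overlapping pairs: SLOT1 & SLOT2, SLOT2 & SLOT4, SLOT3 & SLOT4, SLOT3 & SLOT6, SLOT5 & SLOT7, SLOT6 & SLOT7 — 6 in total.

6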